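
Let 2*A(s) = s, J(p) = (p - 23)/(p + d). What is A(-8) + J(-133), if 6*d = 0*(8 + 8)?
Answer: -376/133 ≈ -2.8271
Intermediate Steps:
d = 0 (d = (0*(8 + 8))/6 = (0*16)/6 = (⅙)*0 = 0)
J(p) = (-23 + p)/p (J(p) = (p - 23)/(p + 0) = (-23 + p)/p)
A(s) = s/2
A(-8) + J(-133) = (½)*(-8) + (-23 - 133)/(-133) = -4 - 1/133*(-156) = -4 + 156/133 = -376/133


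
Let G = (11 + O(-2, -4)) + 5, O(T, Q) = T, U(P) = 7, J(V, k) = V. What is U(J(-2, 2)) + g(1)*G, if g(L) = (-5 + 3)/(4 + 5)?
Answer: 35/9 ≈ 3.8889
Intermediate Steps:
g(L) = -2/9
G = 14 (G = (11 - 2) + 5 = 9 + 5 = 14)
U(J(-2, 2)) + g(1)*G = 7 - 2/9*14 = 7 - 28/9 = 35/9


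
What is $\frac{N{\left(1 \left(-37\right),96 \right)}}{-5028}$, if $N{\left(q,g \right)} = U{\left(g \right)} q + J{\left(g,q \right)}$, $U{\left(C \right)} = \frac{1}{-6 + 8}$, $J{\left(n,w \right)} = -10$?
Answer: $\frac{19}{3352} \approx 0.0056683$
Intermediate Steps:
$U{\left(C \right)} = \frac{1}{2}$
$N{\left(q,g \right)} = -10 + \frac{q}{2}$ ($N{\left(q,g \right)} = \frac{q}{2} - 10 = -10 + \frac{q}{2}$)
$\frac{N{\left(1 \left(-37\right),96 \right)}}{-5028} = \frac{-10 + \frac{1 \left(-37\right)}{2}}{-5028} = \left(-10 + \frac{1}{2} \left(-37\right)\right) \left(- \frac{1}{5028}\right) = \left(-10 - \frac{37}{2}\right) \left(- \frac{1}{5028}\right) = \left(- \frac{57}{2}\right) \left(- \frac{1}{5028}\right) = \frac{19}{3352}$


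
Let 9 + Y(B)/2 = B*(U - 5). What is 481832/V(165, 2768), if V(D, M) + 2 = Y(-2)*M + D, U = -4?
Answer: 481832/49987 ≈ 9.6391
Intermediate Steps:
Y(B) = -18 - 18*B (Y(B) = -18 + 2*(B*(-4 - 5)) = -18 + 2*(B*(-9)) = -18 + 2*(-9*B) = -18 - 18*B)
V(D, M) = -2 + D + 18*M (V(D, M) = -2 + ((-18 - 18*(-2))*M + D) = -2 + ((-18 + 36)*M + D) = -2 + (18*M + D) = -2 + (D + 18*M) = -2 + D + 18*M)
481832/V(165, 2768) = 481832/(-2 + 165 + 18*2768) = 481832/(-2 + 165 + 49824) = 481832/49987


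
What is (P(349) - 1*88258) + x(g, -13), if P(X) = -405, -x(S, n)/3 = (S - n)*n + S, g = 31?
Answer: -87040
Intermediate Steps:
x(S, n) = -3*S - 3*n*(S - n) (x(S, n) = -3*((S - n)*n + S) = -3*(n*(S - n) + S) = -3*(S + n*(S - n)) = -3*S - 3*n*(S - n))
(P(349) - 1*88258) + x(g, -13) = (-405 - 1*88258) + (-3*31 + 3*(-13)² - 3*31*(-13)) = (-405 - 88258) + (-93 + 3*169 + 1209) = -88663 + (-93 + 507 + 1209) = -88663 + 1623 = -87040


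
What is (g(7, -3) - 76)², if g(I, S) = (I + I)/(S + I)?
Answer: 21025/4 ≈ 5256.3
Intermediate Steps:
g(I, S) = 2*I/(I + S) (g(I, S) = (2*I)/(I + S) = 2*I/(I + S))
(g(7, -3) - 76)² = (2*7/(7 - 3) - 76)² = (2*7/4 - 76)² = (2*7*(¼) - 76)² = (7/2 - 76)² = (-145/2)² = 21025/4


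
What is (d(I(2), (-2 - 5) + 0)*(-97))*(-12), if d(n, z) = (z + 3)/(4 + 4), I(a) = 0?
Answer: -582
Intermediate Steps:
d(n, z) = 3/8 + z/8 (d(n, z) = (3 + z)/8 = (3 + z)*(1/8) = 3/8 + z/8)
(d(I(2), (-2 - 5) + 0)*(-97))*(-12) = ((3/8 + ((-2 - 5) + 0)/8)*(-97))*(-12) = ((3/8 + (-7 + 0)/8)*(-97))*(-12) = ((3/8 + (1/8)*(-7))*(-97))*(-12) = ((3/8 - 7/8)*(-97))*(-12) = -1/2*(-97)*(-12) = (97/2)*(-12) = -582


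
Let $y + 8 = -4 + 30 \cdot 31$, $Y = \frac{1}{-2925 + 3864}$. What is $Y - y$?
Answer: $- \frac{862001}{939} \approx -918.0$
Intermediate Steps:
$Y = \frac{1}{939} \approx 0.001065$
$y = 918$ ($y = -8 + \left(-4 + 30 \cdot 31\right) = -8 + \left(-4 + 930\right) = -8 + 926 = 918$)
$Y - y = \frac{1}{939} - 918 = - \frac{862001}{939}$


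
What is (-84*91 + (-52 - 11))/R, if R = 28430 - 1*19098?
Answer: -7707/9332 ≈ -0.82587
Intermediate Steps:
R = 9332 (R = 28430 - 19098 = 9332)
(-84*91 + (-52 - 11))/R = (-84*91 + (-52 - 11))/9332 = (-7644 - 63)*(1/9332) = -7707*1/9332 = -7707/9332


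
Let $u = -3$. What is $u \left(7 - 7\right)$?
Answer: $0$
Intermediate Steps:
$u \left(7 - 7\right) = - 3 \left(7 - 7\right) = \left(-3\right) 0 = 0$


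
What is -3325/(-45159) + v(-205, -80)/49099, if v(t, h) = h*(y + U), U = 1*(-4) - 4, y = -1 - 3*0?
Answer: 195768655/2217261741 ≈ 0.088293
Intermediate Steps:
y = -1 (y = -1 + 0 = -1)
U = -8 (U = -4 - 4 = -8)
v(t, h) = -9*h (v(t, h) = h*(-1 - 8) = h*(-9) = -9*h)
-3325/(-45159) + v(-205, -80)/49099 = -3325/(-45159) - 9*(-80)/49099 = -3325*(-1/45159) + 720*(1/49099) = 3325/45159 + 720/49099 = 195768655/2217261741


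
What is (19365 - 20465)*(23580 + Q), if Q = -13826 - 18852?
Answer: 10007800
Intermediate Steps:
Q = -32678
(19365 - 20465)*(23580 + Q) = (19365 - 20465)*(23580 - 32678) = -1100*(-9098) = 10007800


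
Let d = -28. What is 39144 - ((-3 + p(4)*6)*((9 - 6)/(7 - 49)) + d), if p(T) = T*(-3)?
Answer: 548333/14 ≈ 39167.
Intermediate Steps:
p(T) = -3*T
39144 - ((-3 + p(4)*6)*((9 - 6)/(7 - 49)) + d) = 39144 - ((-3 - 3*4*6)*((9 - 6)/(7 - 49)) - 28) = 39144 - ((-3 - 12*6)*(3/(-42)) - 28) = 39144 - ((-3 - 72)*(3*(-1/42)) - 28) = 39144 - (-75*(-1/14) - 28) = 39144 - (75/14 - 28) = 39144 - 1*(-317/14) = 39144 + 317/14 = 548333/14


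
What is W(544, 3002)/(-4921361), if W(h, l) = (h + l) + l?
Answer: -6548/4921361 ≈ -0.0013305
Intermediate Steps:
W(h, l) = h + 2*l
W(544, 3002)/(-4921361) = (544 + 2*3002)/(-4921361) = (544 + 6004)*(-1/4921361) = 6548*(-1/4921361) = -6548/4921361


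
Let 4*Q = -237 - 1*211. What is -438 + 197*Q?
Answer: -22502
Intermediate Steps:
Q = -112 (Q = (-237 - 1*211)/4 = (-237 - 211)/4 = (¼)*(-448) = -112)
-438 + 197*Q = -438 + 197*(-112) = -438 - 22064 = -22502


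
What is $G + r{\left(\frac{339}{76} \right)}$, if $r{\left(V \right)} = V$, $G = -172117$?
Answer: $- \frac{13080553}{76} \approx -1.7211 \cdot 10^{5}$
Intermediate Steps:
$G + r{\left(\frac{339}{76} \right)} = -172117 + \frac{339}{76} = - \frac{13080553}{76}$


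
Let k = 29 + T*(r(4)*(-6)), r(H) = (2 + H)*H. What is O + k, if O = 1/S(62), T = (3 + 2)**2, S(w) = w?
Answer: -221401/62 ≈ -3571.0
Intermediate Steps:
r(H) = H*(2 + H)
T = 25 (T = 5**2 = 25)
k = -3571 (k = 29 + 25*((4*(2 + 4))*(-6)) = 29 + 25*((4*6)*(-6)) = 29 + 25*(24*(-6)) = 29 + 25*(-144) = 29 - 3600 = -3571)
O = 1/62 ≈ 0.016129
O + k = 1/62 - 3571 = -221401/62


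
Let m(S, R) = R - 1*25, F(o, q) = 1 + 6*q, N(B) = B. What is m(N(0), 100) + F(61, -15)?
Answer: -14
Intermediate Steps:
m(S, R) = -25 + R (m(S, R) = R - 25 = -25 + R)
m(N(0), 100) + F(61, -15) = (-25 + 100) + (1 + 6*(-15)) = 75 + (1 - 90) = 75 - 89 = -14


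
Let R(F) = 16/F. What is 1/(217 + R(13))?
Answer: 13/2837 ≈ 0.0045823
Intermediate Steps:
1/(217 + R(13)) = 1/(217 + 16/13) = 1/(2837/13) = 13/2837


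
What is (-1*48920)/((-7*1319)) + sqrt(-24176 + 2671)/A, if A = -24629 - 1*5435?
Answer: 48920/9233 - I*sqrt(21505)/30064 ≈ 5.2984 - 0.0048778*I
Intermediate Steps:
A = -30064 (A = -24629 - 5435 = -30064)
(-1*48920)/((-7*1319)) + sqrt(-24176 + 2671)/A = (-1*48920)/((-7*1319)) + sqrt(-24176 + 2671)/(-30064) = -48920/(-9233) + sqrt(-21505)*(-1/30064) = -48920*(-1/9233) + (I*sqrt(21505))*(-1/30064) = 48920/9233 - I*sqrt(21505)/30064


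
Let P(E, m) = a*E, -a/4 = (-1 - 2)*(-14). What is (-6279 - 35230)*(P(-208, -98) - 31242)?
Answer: -153666318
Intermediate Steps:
a = -168 (a = -4*(-1 - 2)*(-14) = -(-12)*(-14) = -4*42 = -168)
P(E, m) = -168*E
(-6279 - 35230)*(P(-208, -98) - 31242) = (-6279 - 35230)*(-168*(-208) - 31242) = -41509*(34944 - 31242) = -41509*3702 = -153666318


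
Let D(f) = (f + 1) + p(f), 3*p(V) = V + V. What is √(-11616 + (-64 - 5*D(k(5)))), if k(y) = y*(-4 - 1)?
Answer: I*√103290/3 ≈ 107.13*I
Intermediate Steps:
p(V) = 2*V/3 (p(V) = (V + V)/3 = (2*V)/3 = 2*V/3)
k(y) = -5*y (k(y) = y*(-5) = -5*y)
D(f) = 1 + 5*f/3 (D(f) = (f + 1) + 2*f/3 = (1 + f) + 2*f/3 = 1 + 5*f/3)
√(-11616 + (-64 - 5*D(k(5)))) = √(-11616 + (-64 - 5*(1 + 5*(-5*5)/3))) = √(-11616 + (-64 - 5*(1 + (5/3)*(-25)))) = √(-11616 + (-64 - 5*(1 - 125/3))) = √(-11616 + (-64 - 5*(-122/3))) = √(-11616 + (-64 + 610/3)) = √(-11616 + 418/3) = √(-34430/3) = I*√103290/3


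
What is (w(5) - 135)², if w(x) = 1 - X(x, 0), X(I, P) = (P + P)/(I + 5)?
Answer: 17956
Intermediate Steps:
X(I, P) = 2*P/(5 + I) (X(I, P) = (2*P)/(5 + I) = 2*P/(5 + I))
w(x) = 1 (w(x) = 1 - 2*0/(5 + x) = 1 - 1*0 = 1 + 0 = 1)
(w(5) - 135)² = (1 - 135)² = (-134)² = 17956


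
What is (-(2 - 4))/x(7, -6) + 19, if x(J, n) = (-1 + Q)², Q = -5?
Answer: 343/18 ≈ 19.056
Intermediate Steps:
x(J, n) = 36 (x(J, n) = (-1 - 5)² = (-6)² = 36)
(-(2 - 4))/x(7, -6) + 19 = -(2 - 4)/36 + 19 = -1*(-2)*(1/36) + 19 = 2*(1/36) + 19 = 1/18 + 19 = 343/18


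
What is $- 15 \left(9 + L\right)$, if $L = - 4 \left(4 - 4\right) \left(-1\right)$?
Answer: $-135$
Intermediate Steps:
$L = 0$ ($L = \left(-4\right) 0 \left(-1\right) = 0 \left(-1\right) = 0$)
$- 15 \left(9 + L\right) = - 15 \left(9 + 0\right) = \left(-15\right) 9 = -135$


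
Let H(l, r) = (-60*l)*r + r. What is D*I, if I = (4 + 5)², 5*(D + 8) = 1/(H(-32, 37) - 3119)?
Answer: -220183839/339790 ≈ -648.00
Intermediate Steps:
H(l, r) = r - 60*l*r (H(l, r) = -60*l*r + r = r - 60*l*r)
D = -2718319/339790 (D = -8 + 1/(5*(37*(1 - 60*(-32)) - 3119)) = -8 + 1/(5*(37*(1 + 1920) - 3119)) = -8 + 1/(5*(37*1921 - 3119)) = -8 + 1/(5*(71077 - 3119)) = -8 + (⅕)/67958 = -8 + (⅕)*(1/67958) = -8 + 1/339790 = -2718319/339790 ≈ -8.0000)
I = 81 (I = 9² = 81)
D*I = -2718319/339790*81 = -220183839/339790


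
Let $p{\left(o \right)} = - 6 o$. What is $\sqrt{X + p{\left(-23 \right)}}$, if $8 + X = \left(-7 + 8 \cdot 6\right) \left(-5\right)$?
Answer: $5 i \sqrt{3} \approx 8.6602 i$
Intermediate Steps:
$X = -213$ ($X = -8 + \left(-7 + 8 \cdot 6\right) \left(-5\right) = -8 + \left(-7 + 48\right) \left(-5\right) = -8 + 41 \left(-5\right) = -8 - 205 = -213$)
$\sqrt{X + p{\left(-23 \right)}} = \sqrt{-213 - -138} = \sqrt{-213 + 138} = \sqrt{-75} = 5 i \sqrt{3}$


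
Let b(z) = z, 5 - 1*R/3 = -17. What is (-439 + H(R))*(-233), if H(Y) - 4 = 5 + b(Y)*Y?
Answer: -914758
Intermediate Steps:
R = 66 (R = 15 - 3*(-17) = 15 + 51 = 66)
H(Y) = 9 + Y² (H(Y) = 4 + (5 + Y*Y) = 4 + (5 + Y²) = 9 + Y²)
(-439 + H(R))*(-233) = (-439 + (9 + 66²))*(-233) = (-439 + (9 + 4356))*(-233) = (-439 + 4365)*(-233) = 3926*(-233) = -914758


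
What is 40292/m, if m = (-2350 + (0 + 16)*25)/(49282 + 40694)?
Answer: -604218832/325 ≈ -1.8591e+6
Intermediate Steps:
m = -325/14996 (m = (-2350 + 16*25)/89976 = (-2350 + 400)*(1/89976) = -1950*1/89976 = -325/14996 ≈ -0.021672)
40292/m = 40292/(-325/14996) = 40292*(-14996/325) = -604218832/325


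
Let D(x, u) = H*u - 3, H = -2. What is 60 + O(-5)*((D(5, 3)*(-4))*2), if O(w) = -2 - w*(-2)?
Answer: -804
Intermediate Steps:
D(x, u) = -3 - 2*u (D(x, u) = -2*u - 3 = -3 - 2*u)
O(w) = -2 + 2*w (O(w) = -2 - (-2)*w = -2 + 2*w)
60 + O(-5)*((D(5, 3)*(-4))*2) = 60 + (-2 + 2*(-5))*(((-3 - 2*3)*(-4))*2) = 60 + (-2 - 10)*(((-3 - 6)*(-4))*2) = 60 - 12*(-9*(-4))*2 = 60 - 432*2 = 60 - 12*72 = 60 - 864 = -804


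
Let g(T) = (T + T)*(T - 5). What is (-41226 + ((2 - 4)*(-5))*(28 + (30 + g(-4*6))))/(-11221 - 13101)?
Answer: 13363/12161 ≈ 1.0988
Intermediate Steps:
g(T) = 2*T*(-5 + T) (g(T) = (2*T)*(-5 + T) = 2*T*(-5 + T))
(-41226 + ((2 - 4)*(-5))*(28 + (30 + g(-4*6))))/(-11221 - 13101) = (-41226 + ((2 - 4)*(-5))*(28 + (30 + 2*(-4*6)*(-5 - 4*6))))/(-11221 - 13101) = (-41226 + (-2*(-5))*(28 + (30 + 2*(-24)*(-5 - 24))))/(-24322) = (-41226 + 10*(28 + (30 + 2*(-24)*(-29))))*(-1/24322) = (-41226 + 10*(28 + (30 + 1392)))*(-1/24322) = (-41226 + 10*(28 + 1422))*(-1/24322) = (-41226 + 10*1450)*(-1/24322) = (-41226 + 14500)*(-1/24322) = -26726*(-1/24322) = 13363/12161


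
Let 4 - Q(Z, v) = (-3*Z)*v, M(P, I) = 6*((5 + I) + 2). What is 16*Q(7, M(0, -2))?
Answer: 10144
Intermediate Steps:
M(P, I) = 42 + 6*I (M(P, I) = 6*(7 + I) = 42 + 6*I)
Q(Z, v) = 4 + 3*Z*v (Q(Z, v) = 4 - (-3*Z)*v = 4 - (-3)*Z*v = 4 + 3*Z*v)
16*Q(7, M(0, -2)) = 16*(4 + 3*7*(42 + 6*(-2))) = 16*(4 + 3*7*(42 - 12)) = 16*(4 + 3*7*30) = 16*(4 + 630) = 16*634 = 10144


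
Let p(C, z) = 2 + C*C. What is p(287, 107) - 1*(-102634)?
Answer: 185005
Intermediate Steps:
p(C, z) = 2 + C**2
p(287, 107) - 1*(-102634) = (2 + 287**2) - 1*(-102634) = (2 + 82369) + 102634 = 82371 + 102634 = 185005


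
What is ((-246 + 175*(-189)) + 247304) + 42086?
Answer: 256069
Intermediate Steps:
((-246 + 175*(-189)) + 247304) + 42086 = ((-246 - 33075) + 247304) + 42086 = (-33321 + 247304) + 42086 = 213983 + 42086 = 256069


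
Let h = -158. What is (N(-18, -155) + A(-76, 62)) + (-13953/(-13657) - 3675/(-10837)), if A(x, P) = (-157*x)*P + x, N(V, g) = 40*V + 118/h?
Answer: 8640307941866381/11692071811 ≈ 7.3899e+5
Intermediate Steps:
N(V, g) = -59/79 + 40*V (N(V, g) = 40*V + 118/(-158) = 40*V + 118*(-1/158) = 40*V - 59/79 = -59/79 + 40*V)
A(x, P) = x - 157*P*x (A(x, P) = -157*P*x + x = x - 157*P*x)
(N(-18, -155) + A(-76, 62)) + (-13953/(-13657) - 3675/(-10837)) = ((-59/79 + 40*(-18)) - 76*(1 - 157*62)) + (-13953/(-13657) - 3675/(-10837)) = ((-59/79 - 720) - 76*(1 - 9734)) + (-13953*(-1/13657) - 3675*(-1/10837)) = (-56939/79 - 76*(-9733)) + (13953/13657 + 3675/10837) = (-56939/79 + 739708) + 201398136/148000909 = 58379993/79 + 201398136/148000909 = 8640307941866381/11692071811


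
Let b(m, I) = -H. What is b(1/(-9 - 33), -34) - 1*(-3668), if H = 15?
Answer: 3653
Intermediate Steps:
b(m, I) = -15 (b(m, I) = -1*15 = -15)
b(1/(-9 - 33), -34) - 1*(-3668) = -15 - 1*(-3668) = -15 + 3668 = 3653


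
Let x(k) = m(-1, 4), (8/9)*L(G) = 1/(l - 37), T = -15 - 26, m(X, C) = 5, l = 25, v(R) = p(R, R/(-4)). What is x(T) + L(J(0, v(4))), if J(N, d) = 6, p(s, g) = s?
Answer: 157/32 ≈ 4.9063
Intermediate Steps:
v(R) = R
T = -41
L(G) = -3/32 (L(G) = 9/(8*(25 - 37)) = (9/8)/(-12) = (9/8)*(-1/12) = -3/32)
x(k) = 5
x(T) + L(J(0, v(4))) = 5 - 3/32 = 157/32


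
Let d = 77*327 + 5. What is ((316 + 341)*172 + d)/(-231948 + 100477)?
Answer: -138188/131471 ≈ -1.0511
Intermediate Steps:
d = 25184 (d = 25179 + 5 = 25184)
((316 + 341)*172 + d)/(-231948 + 100477) = ((316 + 341)*172 + 25184)/(-231948 + 100477) = (657*172 + 25184)/(-131471) = (113004 + 25184)*(-1/131471) = 138188*(-1/131471) = -138188/131471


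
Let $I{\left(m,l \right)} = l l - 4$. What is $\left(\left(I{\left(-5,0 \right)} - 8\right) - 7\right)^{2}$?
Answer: $361$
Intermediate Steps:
$I{\left(m,l \right)} = -4 + l^{2}$ ($I{\left(m,l \right)} = l^{2} - 4 = -4 + l^{2}$)
$\left(\left(I{\left(-5,0 \right)} - 8\right) - 7\right)^{2} = \left(\left(\left(-4 + 0^{2}\right) - 8\right) - 7\right)^{2} = \left(\left(\left(-4 + 0\right) - 8\right) - 7\right)^{2} = \left(\left(-4 - 8\right) - 7\right)^{2} = \left(-12 - 7\right)^{2} = \left(-19\right)^{2} = 361$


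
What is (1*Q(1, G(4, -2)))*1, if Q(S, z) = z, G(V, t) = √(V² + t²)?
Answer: 2*√5 ≈ 4.4721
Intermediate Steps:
(1*Q(1, G(4, -2)))*1 = (1*√(4² + (-2)²))*1 = (1*√(16 + 4))*1 = (1*√20)*1 = (1*(2*√5))*1 = (2*√5)*1 = 2*√5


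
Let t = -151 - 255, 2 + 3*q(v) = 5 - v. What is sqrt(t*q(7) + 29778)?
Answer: sqrt(272874)/3 ≈ 174.12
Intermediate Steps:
q(v) = 1 - v/3 (q(v) = -2/3 + (5 - v)/3 = -2/3 + (5/3 - v/3) = 1 - v/3)
t = -406
sqrt(t*q(7) + 29778) = sqrt(-406*(1 - 1/3*7) + 29778) = sqrt(-406*(1 - 7/3) + 29778) = sqrt(-406*(-4/3) + 29778) = sqrt(1624/3 + 29778) = sqrt(90958/3) = sqrt(272874)/3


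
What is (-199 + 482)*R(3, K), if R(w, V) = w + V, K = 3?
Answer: 1698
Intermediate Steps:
R(w, V) = V + w
(-199 + 482)*R(3, K) = (-199 + 482)*(3 + 3) = 283*6 = 1698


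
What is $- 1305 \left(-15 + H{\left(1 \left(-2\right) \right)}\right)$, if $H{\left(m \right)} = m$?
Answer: $22185$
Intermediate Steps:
$- 1305 \left(-15 + H{\left(1 \left(-2\right) \right)}\right) = - 1305 \left(-15 + 1 \left(-2\right)\right) = - 1305 \left(-15 - 2\right) = \left(-1305\right) \left(-17\right) = 22185$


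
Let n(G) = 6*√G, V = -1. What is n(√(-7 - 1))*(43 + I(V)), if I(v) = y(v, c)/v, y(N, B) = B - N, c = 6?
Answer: 216*(-1)^(¼)*2^(¾) ≈ 256.87 + 256.87*I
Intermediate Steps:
I(v) = (6 - v)/v
n(√(-7 - 1))*(43 + I(V)) = (6*√(√(-7 - 1)))*(43 + (6 - 1*(-1))/(-1)) = (6*√(√(-8)))*(43 - (6 + 1)) = (6*√(2*I*√2))*(43 - 1*7) = (6*(2^(¾)*√I))*(43 - 7) = (6*2^(¾)*√I)*36 = 216*2^(¾)*√I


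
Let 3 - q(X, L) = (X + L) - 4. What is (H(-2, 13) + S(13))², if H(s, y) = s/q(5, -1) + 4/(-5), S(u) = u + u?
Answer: 135424/225 ≈ 601.88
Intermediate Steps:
S(u) = 2*u
q(X, L) = 7 - L - X (q(X, L) = 3 - ((X + L) - 4) = 3 - ((L + X) - 4) = 3 - (-4 + L + X) = 3 + (4 - L - X) = 7 - L - X)
H(s, y) = -⅘ + s/3 (H(s, y) = s/(7 - 1*(-1) - 1*5) + 4/(-5) = s/(7 + 1 - 5) + 4*(-⅕) = s/3 - ⅘ = -⅘ + s/3)
(H(-2, 13) + S(13))² = ((-⅘ + (⅓)*(-2)) + 2*13)² = ((-⅘ - ⅔) + 26)² = (-22/15 + 26)² = (368/15)² = 135424/225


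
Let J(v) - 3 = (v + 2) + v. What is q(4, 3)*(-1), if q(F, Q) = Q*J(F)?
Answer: -39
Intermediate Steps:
J(v) = 5 + 2*v (J(v) = 3 + ((v + 2) + v) = 3 + ((2 + v) + v) = 3 + (2 + 2*v) = 5 + 2*v)
q(F, Q) = Q*(5 + 2*F)
q(4, 3)*(-1) = (3*(5 + 2*4))*(-1) = (3*(5 + 8))*(-1) = (3*13)*(-1) = 39*(-1) = -39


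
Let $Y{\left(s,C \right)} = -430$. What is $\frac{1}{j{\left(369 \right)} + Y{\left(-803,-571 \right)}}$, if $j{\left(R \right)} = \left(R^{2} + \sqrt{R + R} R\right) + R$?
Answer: $\frac{68050}{9211361591} - \frac{1107 \sqrt{82}}{18422723182} \approx 6.8435 \cdot 10^{-6}$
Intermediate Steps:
$j{\left(R \right)} = R + R^{2} + \sqrt{2} R^{\frac{3}{2}}$ ($j{\left(R \right)} = \left(R^{2} + \sqrt{2 R} R\right) + R = \left(R^{2} + \sqrt{2} \sqrt{R} R\right) + R = \left(R^{2} + \sqrt{2} R^{\frac{3}{2}}\right) + R = R + R^{2} + \sqrt{2} R^{\frac{3}{2}}$)
$\frac{1}{j{\left(369 \right)} + Y{\left(-803,-571 \right)}} = \frac{1}{\left(369 + 369^{2} + \sqrt{2} \cdot 369^{\frac{3}{2}}\right) - 430} = \frac{1}{\left(369 + 136161 + \sqrt{2} \cdot 1107 \sqrt{41}\right) - 430} = \frac{1}{\left(369 + 136161 + 1107 \sqrt{82}\right) - 430} = \frac{1}{\left(136530 + 1107 \sqrt{82}\right) - 430} = \frac{1}{136100 + 1107 \sqrt{82}}$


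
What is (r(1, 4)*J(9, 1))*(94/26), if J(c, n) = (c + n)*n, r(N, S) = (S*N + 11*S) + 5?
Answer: 24910/13 ≈ 1916.2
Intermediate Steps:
r(N, S) = 5 + 11*S + N*S (r(N, S) = (N*S + 11*S) + 5 = (11*S + N*S) + 5 = 5 + 11*S + N*S)
J(c, n) = n*(c + n)
(r(1, 4)*J(9, 1))*(94/26) = ((5 + 11*4 + 1*4)*(1*(9 + 1)))*(94/26) = ((5 + 44 + 4)*(1*10))*(94*(1/26)) = (53*10)*(47/13) = 530*(47/13) = 24910/13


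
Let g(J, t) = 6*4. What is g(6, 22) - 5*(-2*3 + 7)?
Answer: 19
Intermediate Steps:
g(J, t) = 24
g(6, 22) - 5*(-2*3 + 7) = 24 - 5*(-2*3 + 7) = 24 - 5*(-6 + 7) = 24 - 5 = 19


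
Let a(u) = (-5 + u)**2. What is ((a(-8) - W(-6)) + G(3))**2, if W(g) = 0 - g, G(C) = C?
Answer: 27556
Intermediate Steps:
W(g) = -g
((a(-8) - W(-6)) + G(3))**2 = (((-5 - 8)**2 - (-1)*(-6)) + 3)**2 = (((-13)**2 - 1*6) + 3)**2 = ((169 - 6) + 3)**2 = (163 + 3)**2 = 166**2 = 27556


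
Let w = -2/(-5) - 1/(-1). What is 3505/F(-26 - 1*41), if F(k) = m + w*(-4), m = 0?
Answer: -17525/28 ≈ -625.89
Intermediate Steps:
w = 7/5 (w = -2*(-⅕) - 1*(-1) = ⅖ + 1 = 7/5 ≈ 1.4000)
F(k) = -28/5 (F(k) = 0 + (7/5)*(-4) = 0 - 28/5 = -28/5)
3505/F(-26 - 1*41) = 3505/(-28/5) = 3505*(-5/28) = -17525/28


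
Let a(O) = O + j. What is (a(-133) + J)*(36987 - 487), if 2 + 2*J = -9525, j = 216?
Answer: -170838250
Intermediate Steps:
J = -9527/2 (J = -1 + (½)*(-9525) = -1 - 9525/2 = -9527/2 ≈ -4763.5)
a(O) = 216 + O (a(O) = O + 216 = 216 + O)
(a(-133) + J)*(36987 - 487) = ((216 - 133) - 9527/2)*(36987 - 487) = (83 - 9527/2)*36500 = -9361/2*36500 = -170838250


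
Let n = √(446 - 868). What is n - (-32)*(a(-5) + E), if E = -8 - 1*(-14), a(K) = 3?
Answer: 288 + I*√422 ≈ 288.0 + 20.543*I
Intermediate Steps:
E = 6 (E = -8 + 14 = 6)
n = I*√422 (n = √(-422) = I*√422 ≈ 20.543*I)
n - (-32)*(a(-5) + E) = I*√422 - (-32)*(3 + 6) = I*√422 - (-32)*9 = I*√422 - 1*(-288) = I*√422 + 288 = 288 + I*√422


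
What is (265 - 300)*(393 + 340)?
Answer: -25655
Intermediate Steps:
(265 - 300)*(393 + 340) = -35*733 = -25655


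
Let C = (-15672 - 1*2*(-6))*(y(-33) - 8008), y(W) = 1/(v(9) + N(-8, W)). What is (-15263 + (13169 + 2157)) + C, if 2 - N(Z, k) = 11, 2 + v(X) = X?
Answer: 125413173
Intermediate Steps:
v(X) = -2 + X
N(Z, k) = -9 (N(Z, k) = 2 - 1*11 = 2 - 11 = -9)
y(W) = -½ (y(W) = 1/((-2 + 9) - 9) = 1/(7 - 9) = 1/(-2) = -½)
C = 125413110 (C = (-15672 - 1*2*(-6))*(-½ - 8008) = (-15672 - 2*(-6))*(-16017/2) = (-15672 + 12)*(-16017/2) = -15660*(-16017/2) = 125413110)
(-15263 + (13169 + 2157)) + C = (-15263 + (13169 + 2157)) + 125413110 = (-15263 + 15326) + 125413110 = 63 + 125413110 = 125413173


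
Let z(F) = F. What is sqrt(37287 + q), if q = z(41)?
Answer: 4*sqrt(2333) ≈ 193.20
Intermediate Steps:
q = 41
sqrt(37287 + q) = sqrt(37287 + 41) = sqrt(37328) = 4*sqrt(2333)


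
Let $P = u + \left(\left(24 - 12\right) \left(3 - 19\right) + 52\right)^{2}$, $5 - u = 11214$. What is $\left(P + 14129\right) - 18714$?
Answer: $3806$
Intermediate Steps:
$u = -11209$ ($u = 5 - 11214 = -11209$)
$P = 8391$ ($P = -11209 + \left(\left(24 - 12\right) \left(3 - 19\right) + 52\right)^{2} = -11209 + \left(12 \left(-16\right) + 52\right)^{2} = -11209 + \left(-192 + 52\right)^{2} = -11209 + \left(-140\right)^{2} = -11209 + 19600 = 8391$)
$\left(P + 14129\right) - 18714 = \left(8391 + 14129\right) - 18714 = 22520 - 18714 = 3806$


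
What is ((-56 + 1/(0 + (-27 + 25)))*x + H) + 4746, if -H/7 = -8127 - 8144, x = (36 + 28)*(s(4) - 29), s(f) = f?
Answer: 209043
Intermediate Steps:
x = -1600 (x = (36 + 28)*(4 - 29) = 64*(-25) = -1600)
H = 113897 (H = -7*(-8127 - 8144) = -7*(-16271) = 113897)
((-56 + 1/(0 + (-27 + 25)))*x + H) + 4746 = ((-56 + 1/(0 + (-27 + 25)))*(-1600) + 113897) + 4746 = ((-56 + 1/(0 - 2))*(-1600) + 113897) + 4746 = ((-56 + 1/(-2))*(-1600) + 113897) + 4746 = ((-56 - 1/2)*(-1600) + 113897) + 4746 = (-113/2*(-1600) + 113897) + 4746 = (90400 + 113897) + 4746 = 204297 + 4746 = 209043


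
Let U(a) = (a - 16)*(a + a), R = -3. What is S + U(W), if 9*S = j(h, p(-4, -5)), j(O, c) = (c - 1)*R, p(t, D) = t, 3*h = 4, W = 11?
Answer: -325/3 ≈ -108.33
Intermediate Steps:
h = 4/3 (h = (⅓)*4 = 4/3 ≈ 1.3333)
j(O, c) = 3 - 3*c (j(O, c) = (c - 1)*(-3) = (-1 + c)*(-3) = 3 - 3*c)
U(a) = 2*a*(-16 + a) (U(a) = (-16 + a)*(2*a) = 2*a*(-16 + a))
S = 5/3 (S = (3 - 3*(-4))/9 = (3 + 12)/9 = (⅑)*15 = 5/3 ≈ 1.6667)
S + U(W) = 5/3 + 2*11*(-16 + 11) = 5/3 + 2*11*(-5) = 5/3 - 110 = -325/3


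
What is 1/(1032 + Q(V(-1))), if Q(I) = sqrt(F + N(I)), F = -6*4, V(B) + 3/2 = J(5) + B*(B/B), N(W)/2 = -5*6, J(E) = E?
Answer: 86/88759 - I*sqrt(21)/532554 ≈ 0.00096892 - 8.6049e-6*I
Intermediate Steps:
N(W) = -60 (N(W) = 2*(-5*6) = 2*(-30) = -60)
V(B) = 7/2 + B (V(B) = -3/2 + (5 + B*(B/B)) = -3/2 + (5 + B*1) = -3/2 + (5 + B) = 7/2 + B)
F = -24
Q(I) = 2*I*sqrt(21) (Q(I) = sqrt(-24 - 60) = sqrt(-84) = 2*I*sqrt(21))
1/(1032 + Q(V(-1))) = 1/(1032 + 2*I*sqrt(21))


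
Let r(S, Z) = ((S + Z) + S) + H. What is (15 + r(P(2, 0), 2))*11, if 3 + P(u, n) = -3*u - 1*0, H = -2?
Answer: -33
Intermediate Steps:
P(u, n) = -3 - 3*u (P(u, n) = -3 + (-3*u - 1*0) = -3 + (-3*u + 0) = -3 - 3*u)
r(S, Z) = -2 + Z + 2*S (r(S, Z) = ((S + Z) + S) - 2 = (Z + 2*S) - 2 = -2 + Z + 2*S)
(15 + r(P(2, 0), 2))*11 = (15 + (-2 + 2 + 2*(-3 - 3*2)))*11 = (15 + (-2 + 2 + 2*(-3 - 6)))*11 = (15 + (-2 + 2 + 2*(-9)))*11 = (15 + (-2 + 2 - 18))*11 = (15 - 18)*11 = -3*11 = -33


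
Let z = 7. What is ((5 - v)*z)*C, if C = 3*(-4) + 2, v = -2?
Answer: -490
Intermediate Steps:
C = -10 (C = -12 + 2 = -10)
((5 - v)*z)*C = ((5 - 1*(-2))*7)*(-10) = ((5 + 2)*7)*(-10) = (7*7)*(-10) = 49*(-10) = -490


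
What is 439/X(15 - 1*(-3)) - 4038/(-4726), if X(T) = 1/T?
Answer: 18674445/2363 ≈ 7902.9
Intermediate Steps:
439/X(15 - 1*(-3)) - 4038/(-4726) = 439/(1/(15 - 1*(-3))) - 4038/(-4726) = 439/(1/(15 + 3)) - 4038*(-1/4726) = 439/(1/18) + 2019/2363 = 439*18 + 2019/2363 = 7902 + 2019/2363 = 18674445/2363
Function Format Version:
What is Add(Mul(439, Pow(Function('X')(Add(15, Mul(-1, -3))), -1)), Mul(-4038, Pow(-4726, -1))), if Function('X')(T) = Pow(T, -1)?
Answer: Rational(18674445, 2363) ≈ 7902.9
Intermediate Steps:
Add(Mul(439, Pow(Function('X')(Add(15, Mul(-1, -3))), -1)), Mul(-4038, Pow(-4726, -1))) = Add(Mul(439, Pow(Pow(Add(15, Mul(-1, -3)), -1), -1)), Mul(-4038, Pow(-4726, -1))) = Add(Mul(439, Pow(Pow(Add(15, 3), -1), -1)), Mul(-4038, Rational(-1, 4726))) = Add(Mul(439, Pow(Pow(18, -1), -1)), Rational(2019, 2363)) = Add(Mul(439, Pow(Rational(1, 18), -1)), Rational(2019, 2363)) = Add(Mul(439, 18), Rational(2019, 2363)) = Add(7902, Rational(2019, 2363)) = Rational(18674445, 2363)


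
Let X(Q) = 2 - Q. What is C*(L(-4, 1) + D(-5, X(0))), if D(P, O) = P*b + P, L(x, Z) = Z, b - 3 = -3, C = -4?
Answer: 16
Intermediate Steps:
b = 0 (b = 3 - 3 = 0)
D(P, O) = P (D(P, O) = P*0 + P = 0 + P = P)
C*(L(-4, 1) + D(-5, X(0))) = -4*(1 - 5) = -4*(-4) = 16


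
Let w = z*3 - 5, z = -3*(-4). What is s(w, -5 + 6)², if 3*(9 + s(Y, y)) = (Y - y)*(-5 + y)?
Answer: 2401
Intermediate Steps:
z = 12
w = 31 (w = 12*3 - 5 = 36 - 5 = 31)
s(Y, y) = -9 + (-5 + y)*(Y - y)/3 (s(Y, y) = -9 + ((Y - y)*(-5 + y))/3 = -9 + ((-5 + y)*(Y - y))/3 = -9 + (-5 + y)*(Y - y)/3)
s(w, -5 + 6)² = (-9 - 5/3*31 - (-5 + 6)²/3 + 5*(-5 + 6)/3 + (⅓)*31*(-5 + 6))² = (-9 - 155/3 - ⅓*1² + (5/3)*1 + (⅓)*31*1)² = (-9 - 155/3 - ⅓*1 + 5/3 + 31/3)² = (-9 - 155/3 - ⅓ + 5/3 + 31/3)² = (-49)² = 2401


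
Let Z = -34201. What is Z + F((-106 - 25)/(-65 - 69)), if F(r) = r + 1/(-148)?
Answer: -339127489/9916 ≈ -34200.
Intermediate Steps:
F(r) = -1/148 + r (F(r) = r - 1/148 = -1/148 + r)
Z + F((-106 - 25)/(-65 - 69)) = -34201 + (-1/148 + (-106 - 25)/(-65 - 69)) = -34201 + (-1/148 - 131/(-134)) = -34201 + (-1/148 - 131*(-1/134)) = -34201 + (-1/148 + 131/134) = -34201 + 9627/9916 = -339127489/9916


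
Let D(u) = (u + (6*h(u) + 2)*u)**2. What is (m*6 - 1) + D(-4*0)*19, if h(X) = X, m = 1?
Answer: 5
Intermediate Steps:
D(u) = (u + u*(2 + 6*u))**2 (D(u) = (u + (6*u + 2)*u)**2 = (u + (2 + 6*u)*u)**2 = (u + u*(2 + 6*u))**2)
(m*6 - 1) + D(-4*0)*19 = (1*6 - 1) + (9*(-4*0)**2*(1 + 2*(-4*0))**2)*19 = (6 - 1) + (9*0**2*(1 + 2*0)**2)*19 = 5 + (9*0*(1 + 0)**2)*19 = 5 + (9*0*1**2)*19 = 5 + (9*0*1)*19 = 5 + 0*19 = 5 + 0 = 5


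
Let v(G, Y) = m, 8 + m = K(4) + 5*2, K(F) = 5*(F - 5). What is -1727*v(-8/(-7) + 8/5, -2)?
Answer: 5181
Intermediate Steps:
K(F) = -25 + 5*F (K(F) = 5*(-5 + F) = -25 + 5*F)
m = -3 (m = -8 + ((-25 + 5*4) + 5*2) = -8 + ((-25 + 20) + 10) = -8 + (-5 + 10) = -8 + 5 = -3)
v(G, Y) = -3
-1727*v(-8/(-7) + 8/5, -2) = -1727*(-3) = 5181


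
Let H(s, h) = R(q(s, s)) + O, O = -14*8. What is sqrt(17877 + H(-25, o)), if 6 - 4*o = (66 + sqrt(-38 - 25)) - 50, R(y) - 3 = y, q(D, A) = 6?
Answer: sqrt(17774) ≈ 133.32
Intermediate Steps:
R(y) = 3 + y
O = -112
o = -5/2 - 3*I*sqrt(7)/4 (o = 3/2 - ((66 + sqrt(-38 - 25)) - 50)/4 = 3/2 - ((66 + sqrt(-63)) - 50)/4 = 3/2 - ((66 + 3*I*sqrt(7)) - 50)/4 = 3/2 - (16 + 3*I*sqrt(7))/4 = 3/2 + (-4 - 3*I*sqrt(7)/4) = -5/2 - 3*I*sqrt(7)/4 ≈ -2.5 - 1.9843*I)
H(s, h) = -103 (H(s, h) = (3 + 6) - 112 = 9 - 112 = -103)
sqrt(17877 + H(-25, o)) = sqrt(17877 - 103) = sqrt(17774)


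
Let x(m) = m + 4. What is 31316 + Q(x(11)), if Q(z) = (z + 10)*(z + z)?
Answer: 32066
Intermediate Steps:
x(m) = 4 + m
Q(z) = 2*z*(10 + z) (Q(z) = (10 + z)*(2*z) = 2*z*(10 + z))
31316 + Q(x(11)) = 31316 + 2*(4 + 11)*(10 + (4 + 11)) = 31316 + 2*15*(10 + 15) = 31316 + 2*15*25 = 31316 + 750 = 32066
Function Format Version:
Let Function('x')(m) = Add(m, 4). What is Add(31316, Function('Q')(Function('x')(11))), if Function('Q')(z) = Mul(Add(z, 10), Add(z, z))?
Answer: 32066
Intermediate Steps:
Function('x')(m) = Add(4, m)
Function('Q')(z) = Mul(2, z, Add(10, z)) (Function('Q')(z) = Mul(Add(10, z), Mul(2, z)) = Mul(2, z, Add(10, z)))
Add(31316, Function('Q')(Function('x')(11))) = Add(31316, Mul(2, Add(4, 11), Add(10, Add(4, 11)))) = Add(31316, Mul(2, 15, Add(10, 15))) = Add(31316, Mul(2, 15, 25)) = Add(31316, 750) = 32066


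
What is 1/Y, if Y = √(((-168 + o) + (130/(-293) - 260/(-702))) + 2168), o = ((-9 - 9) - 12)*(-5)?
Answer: 3*√14950093530/17008070 ≈ 0.021567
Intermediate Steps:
o = 150 (o = (-18 - 12)*(-5) = -30*(-5) = 150)
Y = √14950093530/2637 (Y = √(((-168 + 150) + (130/(-293) - 260/(-702))) + 2168) = √((-18 + (130*(-1/293) - 260*(-1/702))) + 2168) = √((-18 + (-130/293 + 10/27)) + 2168) = √((-18 - 580/7911) + 2168) = √(-142978/7911 + 2168) = √(17008070/7911) = √14950093530/2637 ≈ 46.367)
1/Y = 1/(√14950093530/2637) = 3*√14950093530/17008070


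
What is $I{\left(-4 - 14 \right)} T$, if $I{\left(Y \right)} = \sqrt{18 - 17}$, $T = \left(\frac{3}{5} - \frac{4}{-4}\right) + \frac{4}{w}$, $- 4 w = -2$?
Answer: $\frac{48}{5} \approx 9.6$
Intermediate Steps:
$w = \frac{1}{2}$ ($w = \left(- \frac{1}{4}\right) \left(-2\right) = \frac{1}{2} \approx 0.5$)
$T = \frac{48}{5}$ ($T = \left(\frac{3}{5} - \frac{4}{-4}\right) + 4 \frac{1}{\frac{1}{2}} = \left(3 \cdot \frac{1}{5} - -1\right) + 4 \cdot 2 = \left(\frac{3}{5} + 1\right) + 8 = \frac{8}{5} + 8 = \frac{48}{5} \approx 9.6$)
$I{\left(Y \right)} = 1$ ($I{\left(Y \right)} = \sqrt{1} = 1$)
$I{\left(-4 - 14 \right)} T = 1 \cdot \frac{48}{5} = \frac{48}{5}$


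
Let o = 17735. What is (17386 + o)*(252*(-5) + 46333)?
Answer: 1583008833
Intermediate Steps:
(17386 + o)*(252*(-5) + 46333) = (17386 + 17735)*(252*(-5) + 46333) = 35121*(-1260 + 46333) = 35121*45073 = 1583008833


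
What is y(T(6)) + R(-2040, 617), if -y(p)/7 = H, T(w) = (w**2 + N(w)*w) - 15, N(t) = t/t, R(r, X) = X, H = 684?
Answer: -4171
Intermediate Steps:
N(t) = 1
T(w) = -15 + w + w**2 (T(w) = (w**2 + 1*w) - 15 = (w**2 + w) - 15 = (w + w**2) - 15 = -15 + w + w**2)
y(p) = -4788 (y(p) = -7*684 = -4788)
y(T(6)) + R(-2040, 617) = -4788 + 617 = -4171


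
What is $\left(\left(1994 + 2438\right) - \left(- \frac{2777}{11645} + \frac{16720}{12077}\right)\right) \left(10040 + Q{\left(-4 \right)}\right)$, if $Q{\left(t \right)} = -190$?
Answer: $\frac{1227586849436730}{28127333} \approx 4.3644 \cdot 10^{7}$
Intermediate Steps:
$\left(\left(1994 + 2438\right) - \left(- \frac{2777}{11645} + \frac{16720}{12077}\right)\right) \left(10040 + Q{\left(-4 \right)}\right) = \left(\left(1994 + 2438\right) - \left(- \frac{2777}{11645} + \frac{16720}{12077}\right)\right) \left(10040 - 190\right) = \left(4432 - \frac{161166571}{140636665}\right) 9850 = \frac{623140532709}{140636665} \cdot 9850 = \frac{1227586849436730}{28127333}$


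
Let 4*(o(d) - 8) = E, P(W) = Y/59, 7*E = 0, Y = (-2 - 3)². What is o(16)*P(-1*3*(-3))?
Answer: 200/59 ≈ 3.3898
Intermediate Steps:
Y = 25 (Y = (-5)² = 25)
E = 0 (E = (⅐)*0 = 0)
P(W) = 25/59
o(d) = 8 (o(d) = 8 + (¼)*0 = 8 + 0 = 8)
o(16)*P(-1*3*(-3)) = 8*(25/59) = 200/59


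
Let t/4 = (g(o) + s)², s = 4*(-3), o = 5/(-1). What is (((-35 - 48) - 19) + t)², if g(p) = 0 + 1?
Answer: 145924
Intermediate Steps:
o = -5 (o = 5*(-1) = -5)
s = -12
g(p) = 1
t = 484 (t = 4*(1 - 12)² = 4*(-11)² = 4*121 = 484)
(((-35 - 48) - 19) + t)² = (((-35 - 48) - 19) + 484)² = ((-83 - 19) + 484)² = (-102 + 484)² = 382² = 145924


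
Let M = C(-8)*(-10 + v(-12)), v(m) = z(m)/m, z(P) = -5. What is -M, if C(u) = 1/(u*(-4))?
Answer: 115/384 ≈ 0.29948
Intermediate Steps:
C(u) = -1/(4*u) (C(u) = 1/(-4*u) = -1/(4*u))
v(m) = -5/m
M = -115/384 (M = (-¼/(-8))*(-10 - 5/(-12)) = (-¼*(-⅛))*(-10 - 5*(-1/12)) = (-10 + 5/12)/32 = (1/32)*(-115/12) = -115/384 ≈ -0.29948)
-M = -1*(-115/384) = 115/384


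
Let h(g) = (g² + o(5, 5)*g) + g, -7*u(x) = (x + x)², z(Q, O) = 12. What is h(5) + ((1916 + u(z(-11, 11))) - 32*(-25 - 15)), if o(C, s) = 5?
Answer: 22181/7 ≈ 3168.7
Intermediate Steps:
u(x) = -4*x²/7 (u(x) = -(x + x)²/7 = -4*x²/7)
h(g) = g² + 6*g (h(g) = (g² + 5*g) + g = g² + 6*g)
h(5) + ((1916 + u(z(-11, 11))) - 32*(-25 - 15)) = 5*(6 + 5) + ((1916 - 4/7*12²) - 32*(-25 - 15)) = 5*11 + ((1916 - 4/7*144) - 32*(-40)) = 55 + ((1916 - 576/7) + 1280) = 55 + (12836/7 + 1280) = 55 + 21796/7 = 22181/7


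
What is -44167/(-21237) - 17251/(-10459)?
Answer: 828302140/222117783 ≈ 3.7291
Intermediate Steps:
-44167/(-21237) - 17251/(-10459) = -44167*(-1/21237) - 17251*(-1/10459) = 44167/21237 + 17251/10459 = 828302140/222117783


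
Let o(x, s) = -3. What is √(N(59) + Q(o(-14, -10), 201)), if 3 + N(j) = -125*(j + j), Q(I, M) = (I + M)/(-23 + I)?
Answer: 4*I*√155909/13 ≈ 121.49*I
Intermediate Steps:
Q(I, M) = (I + M)/(-23 + I)
N(j) = -3 - 250*j (N(j) = -3 - 125*(j + j) = -3 - 250*j)
√(N(59) + Q(o(-14, -10), 201)) = √((-3 - 250*59) + (-3 + 201)/(-23 - 3)) = √((-3 - 14750) + 198/(-26)) = √(-14753 - 1/26*198) = √(-14753 - 99/13) = √(-191888/13) = 4*I*√155909/13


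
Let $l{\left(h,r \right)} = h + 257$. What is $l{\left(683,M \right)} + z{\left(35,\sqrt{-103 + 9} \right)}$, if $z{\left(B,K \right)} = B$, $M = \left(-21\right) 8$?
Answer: $975$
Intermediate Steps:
$M = -168$
$l{\left(h,r \right)} = 257 + h$
$l{\left(683,M \right)} + z{\left(35,\sqrt{-103 + 9} \right)} = \left(257 + 683\right) + 35 = 940 + 35 = 975$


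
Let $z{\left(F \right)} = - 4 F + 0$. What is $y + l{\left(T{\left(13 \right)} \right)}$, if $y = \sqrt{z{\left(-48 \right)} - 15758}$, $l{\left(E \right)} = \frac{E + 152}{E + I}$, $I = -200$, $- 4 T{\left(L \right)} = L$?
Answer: $- \frac{595}{813} + i \sqrt{15566} \approx -0.73186 + 124.76 i$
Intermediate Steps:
$T{\left(L \right)} = - \frac{L}{4}$
$z{\left(F \right)} = - 4 F$
$l{\left(E \right)} = \frac{152 + E}{-200 + E}$ ($l{\left(E \right)} = \frac{E + 152}{E - 200} = \frac{152 + E}{-200 + E}$)
$y = i \sqrt{15566}$ ($y = \sqrt{\left(-4\right) \left(-48\right) - 15758} = \sqrt{192 - 15758} = \sqrt{-15566} = i \sqrt{15566} \approx 124.76 i$)
$y + l{\left(T{\left(13 \right)} \right)} = i \sqrt{15566} + \frac{152 - \frac{13}{4}}{-200 - \frac{13}{4}} = i \sqrt{15566} + \frac{1}{- \frac{813}{4}} \cdot \frac{595}{4} = i \sqrt{15566} - \frac{595}{813} = - \frac{595}{813} + i \sqrt{15566}$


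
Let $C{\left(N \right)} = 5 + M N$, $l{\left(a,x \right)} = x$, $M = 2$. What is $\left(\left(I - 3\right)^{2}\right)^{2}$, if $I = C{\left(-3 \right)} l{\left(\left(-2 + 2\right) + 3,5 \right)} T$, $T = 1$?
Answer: $4096$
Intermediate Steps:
$C{\left(N \right)} = 5 + 2 N$
$I = -5$ ($I = \left(5 + 2 \left(-3\right)\right) 5 \cdot 1 = \left(5 - 6\right) 5 \cdot 1 = \left(-1\right) 5 \cdot 1 = \left(-5\right) 1 = -5$)
$\left(\left(I - 3\right)^{2}\right)^{2} = \left(\left(-5 - 3\right)^{2}\right)^{2} = \left(\left(-8\right)^{2}\right)^{2} = 64^{2} = 4096$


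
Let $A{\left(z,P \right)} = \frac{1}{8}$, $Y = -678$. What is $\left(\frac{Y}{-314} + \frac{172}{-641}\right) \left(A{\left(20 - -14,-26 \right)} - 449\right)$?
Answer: $- \frac{683349345}{805096} \approx -848.78$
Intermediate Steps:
$A{\left(z,P \right)} = \frac{1}{8}$
$\left(\frac{Y}{-314} + \frac{172}{-641}\right) \left(A{\left(20 - -14,-26 \right)} - 449\right) = \left(- \frac{678}{-314} + \frac{172}{-641}\right) \left(\frac{1}{8} - 449\right) = \left(\left(-678\right) \left(- \frac{1}{314}\right) + 172 \left(- \frac{1}{641}\right)\right) \left(- \frac{3591}{8}\right) = \left(\frac{339}{157} - \frac{172}{641}\right) \left(- \frac{3591}{8}\right) = \frac{190295}{100637} \left(- \frac{3591}{8}\right) = - \frac{683349345}{805096}$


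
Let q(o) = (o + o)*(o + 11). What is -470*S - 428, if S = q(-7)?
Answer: 25892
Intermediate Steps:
q(o) = 2*o*(11 + o) (q(o) = (2*o)*(11 + o) = 2*o*(11 + o))
S = -56 (S = 2*(-7)*(11 - 7) = 2*(-7)*4 = -56)
-470*S - 428 = -470*(-56) - 428 = 26320 - 428 = 25892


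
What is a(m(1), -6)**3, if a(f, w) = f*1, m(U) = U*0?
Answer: 0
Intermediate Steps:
m(U) = 0
a(f, w) = f
a(m(1), -6)**3 = 0**3 = 0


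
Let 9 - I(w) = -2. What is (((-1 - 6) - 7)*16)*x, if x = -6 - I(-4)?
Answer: 3808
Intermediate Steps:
I(w) = 11 (I(w) = 9 - 1*(-2) = 9 + 2 = 11)
x = -17 (x = -6 - 1*11 = -6 - 11 = -17)
(((-1 - 6) - 7)*16)*x = (((-1 - 6) - 7)*16)*(-17) = ((-7 - 7)*16)*(-17) = -14*16*(-17) = -224*(-17) = 3808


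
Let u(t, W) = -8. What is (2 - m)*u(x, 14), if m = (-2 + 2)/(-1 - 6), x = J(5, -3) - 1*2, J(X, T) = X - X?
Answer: -16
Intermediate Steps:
J(X, T) = 0
x = -2 (x = 0 - 1*2 = 0 - 2 = -2)
m = 0 (m = 0/(-7) = 0*(-1/7) = 0)
(2 - m)*u(x, 14) = (2 - 1*0)*(-8) = (2 + 0)*(-8) = 2*(-8) = -16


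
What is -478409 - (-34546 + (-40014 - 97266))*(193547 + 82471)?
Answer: 47426590459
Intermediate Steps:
-478409 - (-34546 + (-40014 - 97266))*(193547 + 82471) = -478409 - (-34546 - 137280)*276018 = -478409 - (-171826)*276018 = -478409 - 1*(-47427068868) = -478409 + 47427068868 = 47426590459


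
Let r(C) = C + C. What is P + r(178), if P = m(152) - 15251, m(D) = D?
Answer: -14743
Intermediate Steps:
r(C) = 2*C
P = -15099 (P = 152 - 15251 = -15099)
P + r(178) = -15099 + 2*178 = -15099 + 356 = -14743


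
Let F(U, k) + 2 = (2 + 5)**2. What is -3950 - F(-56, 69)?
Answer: -3997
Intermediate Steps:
F(U, k) = 47 (F(U, k) = -2 + (2 + 5)**2 = -2 + 7**2 = -2 + 49 = 47)
-3950 - F(-56, 69) = -3950 - 1*47 = -3950 - 47 = -3997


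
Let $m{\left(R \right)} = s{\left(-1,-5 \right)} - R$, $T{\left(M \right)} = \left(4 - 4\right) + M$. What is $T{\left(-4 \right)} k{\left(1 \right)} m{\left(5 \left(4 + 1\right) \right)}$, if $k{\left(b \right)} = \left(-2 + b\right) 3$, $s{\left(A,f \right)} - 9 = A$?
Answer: $-204$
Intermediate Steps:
$s{\left(A,f \right)} = 9 + A$
$T{\left(M \right)} = M$ ($T{\left(M \right)} = 0 + M = M$)
$k{\left(b \right)} = -6 + 3 b$
$m{\left(R \right)} = 8 - R$ ($m{\left(R \right)} = \left(9 - 1\right) - R = 8 - R$)
$T{\left(-4 \right)} k{\left(1 \right)} m{\left(5 \left(4 + 1\right) \right)} = - 4 \left(-6 + 3 \cdot 1\right) \left(8 - 5 \left(4 + 1\right)\right) = - 4 \left(-6 + 3\right) \left(8 - 5 \cdot 5\right) = \left(-4\right) \left(-3\right) \left(8 - 25\right) = 12 \left(8 - 25\right) = 12 \left(-17\right) = -204$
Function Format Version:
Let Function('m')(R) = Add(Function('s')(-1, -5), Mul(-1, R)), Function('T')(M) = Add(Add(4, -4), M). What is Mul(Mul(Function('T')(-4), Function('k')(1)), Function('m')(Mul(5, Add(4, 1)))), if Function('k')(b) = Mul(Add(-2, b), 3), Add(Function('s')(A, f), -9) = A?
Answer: -204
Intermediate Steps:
Function('s')(A, f) = Add(9, A)
Function('T')(M) = M (Function('T')(M) = Add(0, M) = M)
Function('k')(b) = Add(-6, Mul(3, b))
Function('m')(R) = Add(8, Mul(-1, R)) (Function('m')(R) = Add(Add(9, -1), Mul(-1, R)) = Add(8, Mul(-1, R)))
Mul(Mul(Function('T')(-4), Function('k')(1)), Function('m')(Mul(5, Add(4, 1)))) = Mul(Mul(-4, Add(-6, Mul(3, 1))), Add(8, Mul(-1, Mul(5, Add(4, 1))))) = Mul(Mul(-4, Add(-6, 3)), Add(8, Mul(-1, Mul(5, 5)))) = Mul(Mul(-4, -3), Add(8, Mul(-1, 25))) = Mul(12, Add(8, -25)) = Mul(12, -17) = -204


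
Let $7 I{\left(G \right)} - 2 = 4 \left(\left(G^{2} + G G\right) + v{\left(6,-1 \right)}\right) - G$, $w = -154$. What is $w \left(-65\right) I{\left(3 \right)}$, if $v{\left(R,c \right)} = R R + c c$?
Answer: $313170$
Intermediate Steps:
$v{\left(R,c \right)} = R^{2} + c^{2}$
$I{\left(G \right)} = \frac{150}{7} - \frac{G}{7} + \frac{8 G^{2}}{7}$ ($I{\left(G \right)} = \frac{2}{7} + \frac{4 \left(\left(G^{2} + G G\right) + \left(6^{2} + \left(-1\right)^{2}\right)\right) - G}{7} = \frac{2}{7} + \frac{4 \left(\left(G^{2} + G^{2}\right) + \left(36 + 1\right)\right) - G}{7} = \frac{2}{7} + \frac{4 \left(2 G^{2} + 37\right) - G}{7} = \frac{2}{7} + \frac{4 \left(37 + 2 G^{2}\right) - G}{7} = \frac{2}{7} + \frac{\left(148 + 8 G^{2}\right) - G}{7} = \frac{2}{7} + \frac{148 - G + 8 G^{2}}{7} = \frac{2}{7} + \left(\frac{148}{7} - \frac{G}{7} + \frac{8 G^{2}}{7}\right) = \frac{150}{7} - \frac{G}{7} + \frac{8 G^{2}}{7}$)
$w \left(-65\right) I{\left(3 \right)} = \left(-154\right) \left(-65\right) \left(\frac{150}{7} - \frac{3}{7} + \frac{8 \cdot 3^{2}}{7}\right) = 10010 \left(\frac{150}{7} - \frac{3}{7} + \frac{8}{7} \cdot 9\right) = 10010 \left(\frac{150}{7} - \frac{3}{7} + \frac{72}{7}\right) = 10010 \cdot \frac{219}{7} = 313170$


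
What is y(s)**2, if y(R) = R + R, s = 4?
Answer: 64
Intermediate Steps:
y(R) = 2*R
y(s)**2 = (2*4)**2 = 8**2 = 64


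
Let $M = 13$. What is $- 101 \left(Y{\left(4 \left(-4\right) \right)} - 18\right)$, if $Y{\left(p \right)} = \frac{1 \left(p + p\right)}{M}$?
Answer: $\frac{26866}{13} \approx 2066.6$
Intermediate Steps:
$Y{\left(p \right)} = \frac{2 p}{13}$ ($Y{\left(p \right)} = \frac{1 \left(p + p\right)}{13} = 1 \cdot 2 p \frac{1}{13} = 2 p \frac{1}{13} = \frac{2 p}{13}$)
$- 101 \left(Y{\left(4 \left(-4\right) \right)} - 18\right) = - 101 \left(\frac{2 \cdot 4 \left(-4\right)}{13} - 18\right) = - 101 \left(\frac{2}{13} \left(-16\right) - 18\right) = - 101 \left(- \frac{32}{13} - 18\right) = \left(-101\right) \left(- \frac{266}{13}\right) = \frac{26866}{13}$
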